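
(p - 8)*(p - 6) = p^2 - 14*p + 48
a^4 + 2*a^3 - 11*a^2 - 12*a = a*(a - 3)*(a + 1)*(a + 4)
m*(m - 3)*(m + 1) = m^3 - 2*m^2 - 3*m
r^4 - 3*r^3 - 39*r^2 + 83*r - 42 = (r - 7)*(r - 1)^2*(r + 6)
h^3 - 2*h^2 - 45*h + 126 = (h - 6)*(h - 3)*(h + 7)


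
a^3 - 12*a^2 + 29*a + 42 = (a - 7)*(a - 6)*(a + 1)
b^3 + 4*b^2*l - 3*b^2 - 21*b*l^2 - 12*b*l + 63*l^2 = (b - 3)*(b - 3*l)*(b + 7*l)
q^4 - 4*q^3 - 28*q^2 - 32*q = q*(q - 8)*(q + 2)^2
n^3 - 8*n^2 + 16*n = n*(n - 4)^2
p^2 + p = p*(p + 1)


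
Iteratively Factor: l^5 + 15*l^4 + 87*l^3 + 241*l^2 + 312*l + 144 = (l + 3)*(l^4 + 12*l^3 + 51*l^2 + 88*l + 48) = (l + 3)*(l + 4)*(l^3 + 8*l^2 + 19*l + 12) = (l + 3)^2*(l + 4)*(l^2 + 5*l + 4) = (l + 1)*(l + 3)^2*(l + 4)*(l + 4)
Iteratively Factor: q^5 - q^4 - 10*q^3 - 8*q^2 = (q)*(q^4 - q^3 - 10*q^2 - 8*q) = q*(q + 1)*(q^3 - 2*q^2 - 8*q) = q^2*(q + 1)*(q^2 - 2*q - 8) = q^2*(q + 1)*(q + 2)*(q - 4)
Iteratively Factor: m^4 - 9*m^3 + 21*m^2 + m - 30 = (m - 3)*(m^3 - 6*m^2 + 3*m + 10) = (m - 3)*(m - 2)*(m^2 - 4*m - 5) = (m - 3)*(m - 2)*(m + 1)*(m - 5)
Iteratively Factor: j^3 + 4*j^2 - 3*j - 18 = (j - 2)*(j^2 + 6*j + 9) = (j - 2)*(j + 3)*(j + 3)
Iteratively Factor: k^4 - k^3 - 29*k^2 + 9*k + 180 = (k - 3)*(k^3 + 2*k^2 - 23*k - 60) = (k - 3)*(k + 3)*(k^2 - k - 20) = (k - 5)*(k - 3)*(k + 3)*(k + 4)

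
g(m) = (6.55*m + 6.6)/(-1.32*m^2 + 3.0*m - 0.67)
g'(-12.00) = 0.02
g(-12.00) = 0.32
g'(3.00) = 8.40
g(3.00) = -7.39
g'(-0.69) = -2.83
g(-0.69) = -0.62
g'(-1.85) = -0.23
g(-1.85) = 0.51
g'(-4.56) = 0.04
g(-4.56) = 0.56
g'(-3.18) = 0.01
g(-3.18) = 0.60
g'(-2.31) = -0.09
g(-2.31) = 0.58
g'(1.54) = 34.47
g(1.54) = 20.36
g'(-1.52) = -0.45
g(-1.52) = 0.41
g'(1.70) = 80.37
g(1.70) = 28.83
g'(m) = (2.64*m - 3.0)*(6.55*m + 6.6)/(-1.32*m^2 + 3.0*m - 0.67)^2 + 6.55/(-1.32*m^2 + 3.0*m - 0.67) = (8.646*m^2 + 17.424*m - 24.1885)/(1.7424*m^4 - 7.92*m^3 + 10.7688*m^2 - 4.02*m + 0.4489)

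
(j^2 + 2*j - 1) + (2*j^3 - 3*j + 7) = 2*j^3 + j^2 - j + 6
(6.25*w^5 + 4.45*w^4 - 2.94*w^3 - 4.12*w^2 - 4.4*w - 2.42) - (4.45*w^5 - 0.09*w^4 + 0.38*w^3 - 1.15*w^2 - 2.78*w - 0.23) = 1.8*w^5 + 4.54*w^4 - 3.32*w^3 - 2.97*w^2 - 1.62*w - 2.19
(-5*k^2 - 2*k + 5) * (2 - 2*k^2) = 10*k^4 + 4*k^3 - 20*k^2 - 4*k + 10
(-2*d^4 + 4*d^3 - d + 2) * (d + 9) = -2*d^5 - 14*d^4 + 36*d^3 - d^2 - 7*d + 18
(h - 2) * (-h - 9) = -h^2 - 7*h + 18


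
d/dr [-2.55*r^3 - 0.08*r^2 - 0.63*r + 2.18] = -7.65*r^2 - 0.16*r - 0.63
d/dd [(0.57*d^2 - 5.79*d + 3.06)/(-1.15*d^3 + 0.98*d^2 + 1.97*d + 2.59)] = (0.6555*d^4 - 13.317*d^3 + 17.3541*d^2 - 3.045*d - 21.0243)/(1.3225*d^6 - 2.254*d^5 - 3.5706*d^4 - 2.0958*d^3 + 8.9573*d^2 + 10.2046*d + 6.7081)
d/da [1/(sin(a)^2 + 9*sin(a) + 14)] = -(2*sin(a) + 9)*cos(a)/(sin(a)^2 + 9*sin(a) + 14)^2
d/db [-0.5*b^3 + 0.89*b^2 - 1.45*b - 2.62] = -1.5*b^2 + 1.78*b - 1.45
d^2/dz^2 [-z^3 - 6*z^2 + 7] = -6*z - 12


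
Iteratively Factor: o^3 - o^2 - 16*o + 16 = (o - 1)*(o^2 - 16) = (o - 1)*(o + 4)*(o - 4)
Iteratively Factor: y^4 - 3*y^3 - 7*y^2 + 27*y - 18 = (y - 3)*(y^3 - 7*y + 6) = (y - 3)*(y + 3)*(y^2 - 3*y + 2) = (y - 3)*(y - 2)*(y + 3)*(y - 1)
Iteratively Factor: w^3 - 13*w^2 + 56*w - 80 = (w - 4)*(w^2 - 9*w + 20) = (w - 5)*(w - 4)*(w - 4)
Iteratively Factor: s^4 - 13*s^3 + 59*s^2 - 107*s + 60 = (s - 5)*(s^3 - 8*s^2 + 19*s - 12) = (s - 5)*(s - 1)*(s^2 - 7*s + 12) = (s - 5)*(s - 4)*(s - 1)*(s - 3)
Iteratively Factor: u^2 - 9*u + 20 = (u - 5)*(u - 4)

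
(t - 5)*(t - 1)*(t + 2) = t^3 - 4*t^2 - 7*t + 10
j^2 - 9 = (j - 3)*(j + 3)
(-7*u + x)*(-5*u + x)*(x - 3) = 35*u^2*x - 105*u^2 - 12*u*x^2 + 36*u*x + x^3 - 3*x^2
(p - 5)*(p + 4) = p^2 - p - 20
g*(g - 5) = g^2 - 5*g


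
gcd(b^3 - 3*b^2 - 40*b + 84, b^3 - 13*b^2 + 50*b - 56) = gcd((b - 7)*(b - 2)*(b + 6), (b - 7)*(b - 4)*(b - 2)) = b^2 - 9*b + 14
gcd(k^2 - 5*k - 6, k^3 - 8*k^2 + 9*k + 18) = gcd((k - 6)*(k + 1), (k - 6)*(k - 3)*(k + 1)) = k^2 - 5*k - 6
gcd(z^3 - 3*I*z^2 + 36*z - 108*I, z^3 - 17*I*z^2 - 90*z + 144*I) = z^2 - 9*I*z - 18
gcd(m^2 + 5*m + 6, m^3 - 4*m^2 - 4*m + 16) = m + 2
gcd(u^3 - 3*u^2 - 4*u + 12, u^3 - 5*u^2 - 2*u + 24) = u^2 - u - 6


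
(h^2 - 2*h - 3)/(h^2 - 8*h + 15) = (h + 1)/(h - 5)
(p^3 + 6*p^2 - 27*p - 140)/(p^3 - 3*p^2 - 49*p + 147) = (p^2 - p - 20)/(p^2 - 10*p + 21)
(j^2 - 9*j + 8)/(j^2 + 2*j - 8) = (j^2 - 9*j + 8)/(j^2 + 2*j - 8)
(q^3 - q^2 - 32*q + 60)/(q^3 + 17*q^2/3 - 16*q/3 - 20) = 3*(q - 5)/(3*q + 5)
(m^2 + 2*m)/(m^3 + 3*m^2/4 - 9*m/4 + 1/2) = 4*m/(4*m^2 - 5*m + 1)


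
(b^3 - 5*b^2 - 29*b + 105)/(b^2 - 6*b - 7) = (b^2 + 2*b - 15)/(b + 1)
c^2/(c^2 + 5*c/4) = 4*c/(4*c + 5)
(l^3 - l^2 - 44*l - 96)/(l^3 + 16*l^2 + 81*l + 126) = (l^2 - 4*l - 32)/(l^2 + 13*l + 42)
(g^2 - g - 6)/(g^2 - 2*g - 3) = (g + 2)/(g + 1)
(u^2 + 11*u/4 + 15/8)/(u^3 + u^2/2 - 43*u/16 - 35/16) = 2*(2*u + 3)/(4*u^2 - 3*u - 7)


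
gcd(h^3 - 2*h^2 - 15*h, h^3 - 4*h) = h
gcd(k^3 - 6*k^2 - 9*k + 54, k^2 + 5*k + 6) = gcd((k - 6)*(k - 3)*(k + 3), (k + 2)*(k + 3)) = k + 3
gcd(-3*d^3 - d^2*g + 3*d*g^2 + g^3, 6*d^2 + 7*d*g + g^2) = d + g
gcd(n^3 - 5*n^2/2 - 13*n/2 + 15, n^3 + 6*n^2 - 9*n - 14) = n - 2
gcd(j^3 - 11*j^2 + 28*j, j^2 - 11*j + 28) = j^2 - 11*j + 28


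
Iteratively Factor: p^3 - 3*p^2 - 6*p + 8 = (p + 2)*(p^2 - 5*p + 4) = (p - 1)*(p + 2)*(p - 4)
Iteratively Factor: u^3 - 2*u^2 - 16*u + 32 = (u - 4)*(u^2 + 2*u - 8) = (u - 4)*(u - 2)*(u + 4)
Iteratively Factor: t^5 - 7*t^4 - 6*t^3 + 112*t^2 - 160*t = (t + 4)*(t^4 - 11*t^3 + 38*t^2 - 40*t) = (t - 4)*(t + 4)*(t^3 - 7*t^2 + 10*t) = (t - 4)*(t - 2)*(t + 4)*(t^2 - 5*t) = (t - 5)*(t - 4)*(t - 2)*(t + 4)*(t)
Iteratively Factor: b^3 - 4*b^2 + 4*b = (b - 2)*(b^2 - 2*b) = b*(b - 2)*(b - 2)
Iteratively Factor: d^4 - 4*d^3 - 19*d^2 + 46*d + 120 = (d - 5)*(d^3 + d^2 - 14*d - 24) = (d - 5)*(d + 2)*(d^2 - d - 12) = (d - 5)*(d + 2)*(d + 3)*(d - 4)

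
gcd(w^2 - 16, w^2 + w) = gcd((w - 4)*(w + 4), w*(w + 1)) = 1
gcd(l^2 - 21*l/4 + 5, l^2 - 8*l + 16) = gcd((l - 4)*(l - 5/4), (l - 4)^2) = l - 4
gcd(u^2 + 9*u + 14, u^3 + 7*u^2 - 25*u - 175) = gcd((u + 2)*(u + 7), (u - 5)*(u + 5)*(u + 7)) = u + 7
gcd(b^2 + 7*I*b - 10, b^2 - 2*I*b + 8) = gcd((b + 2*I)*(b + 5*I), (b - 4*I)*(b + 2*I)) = b + 2*I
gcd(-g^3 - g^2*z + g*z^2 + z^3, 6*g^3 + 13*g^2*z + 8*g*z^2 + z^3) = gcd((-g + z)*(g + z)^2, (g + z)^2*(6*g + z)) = g^2 + 2*g*z + z^2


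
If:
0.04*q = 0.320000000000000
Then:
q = 8.00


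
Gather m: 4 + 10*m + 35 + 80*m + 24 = 90*m + 63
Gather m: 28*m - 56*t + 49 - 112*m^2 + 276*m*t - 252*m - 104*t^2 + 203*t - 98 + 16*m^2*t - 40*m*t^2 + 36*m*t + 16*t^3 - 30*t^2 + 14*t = m^2*(16*t - 112) + m*(-40*t^2 + 312*t - 224) + 16*t^3 - 134*t^2 + 161*t - 49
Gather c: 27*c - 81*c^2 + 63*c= -81*c^2 + 90*c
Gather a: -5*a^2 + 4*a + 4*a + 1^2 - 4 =-5*a^2 + 8*a - 3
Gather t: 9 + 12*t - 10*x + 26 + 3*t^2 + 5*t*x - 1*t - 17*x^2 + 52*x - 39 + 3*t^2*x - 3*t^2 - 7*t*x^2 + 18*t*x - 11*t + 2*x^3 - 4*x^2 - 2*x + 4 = 3*t^2*x + t*(-7*x^2 + 23*x) + 2*x^3 - 21*x^2 + 40*x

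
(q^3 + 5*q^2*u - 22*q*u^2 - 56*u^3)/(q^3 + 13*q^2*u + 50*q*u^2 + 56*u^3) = (q - 4*u)/(q + 4*u)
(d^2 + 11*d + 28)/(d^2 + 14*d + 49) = (d + 4)/(d + 7)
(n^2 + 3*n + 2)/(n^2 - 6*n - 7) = (n + 2)/(n - 7)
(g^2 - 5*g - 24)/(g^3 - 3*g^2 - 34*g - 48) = 1/(g + 2)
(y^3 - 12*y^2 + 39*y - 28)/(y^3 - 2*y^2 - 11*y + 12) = (y - 7)/(y + 3)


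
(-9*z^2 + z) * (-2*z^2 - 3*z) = 18*z^4 + 25*z^3 - 3*z^2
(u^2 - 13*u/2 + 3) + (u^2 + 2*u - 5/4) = 2*u^2 - 9*u/2 + 7/4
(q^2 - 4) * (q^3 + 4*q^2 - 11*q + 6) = q^5 + 4*q^4 - 15*q^3 - 10*q^2 + 44*q - 24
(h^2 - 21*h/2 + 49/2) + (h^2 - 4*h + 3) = 2*h^2 - 29*h/2 + 55/2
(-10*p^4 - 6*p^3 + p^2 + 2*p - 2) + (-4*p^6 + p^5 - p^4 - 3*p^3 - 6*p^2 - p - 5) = -4*p^6 + p^5 - 11*p^4 - 9*p^3 - 5*p^2 + p - 7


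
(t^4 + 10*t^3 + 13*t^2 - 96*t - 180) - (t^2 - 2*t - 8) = t^4 + 10*t^3 + 12*t^2 - 94*t - 172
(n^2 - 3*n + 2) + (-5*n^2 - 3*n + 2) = -4*n^2 - 6*n + 4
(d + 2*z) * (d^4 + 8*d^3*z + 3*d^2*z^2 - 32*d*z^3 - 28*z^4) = d^5 + 10*d^4*z + 19*d^3*z^2 - 26*d^2*z^3 - 92*d*z^4 - 56*z^5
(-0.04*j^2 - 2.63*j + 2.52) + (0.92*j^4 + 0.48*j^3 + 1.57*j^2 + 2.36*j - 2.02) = 0.92*j^4 + 0.48*j^3 + 1.53*j^2 - 0.27*j + 0.5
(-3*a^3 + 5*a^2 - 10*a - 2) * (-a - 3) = 3*a^4 + 4*a^3 - 5*a^2 + 32*a + 6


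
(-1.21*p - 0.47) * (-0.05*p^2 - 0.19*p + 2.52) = 0.0605*p^3 + 0.2534*p^2 - 2.9599*p - 1.1844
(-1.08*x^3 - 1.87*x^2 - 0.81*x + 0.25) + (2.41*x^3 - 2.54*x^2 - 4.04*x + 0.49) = 1.33*x^3 - 4.41*x^2 - 4.85*x + 0.74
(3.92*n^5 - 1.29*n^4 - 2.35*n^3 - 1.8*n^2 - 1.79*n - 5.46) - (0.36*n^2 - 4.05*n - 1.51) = 3.92*n^5 - 1.29*n^4 - 2.35*n^3 - 2.16*n^2 + 2.26*n - 3.95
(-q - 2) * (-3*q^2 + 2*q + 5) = 3*q^3 + 4*q^2 - 9*q - 10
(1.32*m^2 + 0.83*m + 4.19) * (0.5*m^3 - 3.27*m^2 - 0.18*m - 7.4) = 0.66*m^5 - 3.9014*m^4 - 0.8567*m^3 - 23.6187*m^2 - 6.8962*m - 31.006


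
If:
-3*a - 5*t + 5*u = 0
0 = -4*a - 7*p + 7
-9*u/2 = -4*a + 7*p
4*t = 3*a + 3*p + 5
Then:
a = 4480/1079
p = -1481/1079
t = 3598/1079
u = 6286/1079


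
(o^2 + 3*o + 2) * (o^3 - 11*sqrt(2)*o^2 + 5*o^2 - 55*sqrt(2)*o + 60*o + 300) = o^5 - 11*sqrt(2)*o^4 + 8*o^4 - 88*sqrt(2)*o^3 + 77*o^3 - 187*sqrt(2)*o^2 + 490*o^2 - 110*sqrt(2)*o + 1020*o + 600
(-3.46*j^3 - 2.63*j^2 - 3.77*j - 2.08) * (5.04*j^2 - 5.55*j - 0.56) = -17.4384*j^5 + 5.9478*j^4 - 2.4667*j^3 + 11.9131*j^2 + 13.6552*j + 1.1648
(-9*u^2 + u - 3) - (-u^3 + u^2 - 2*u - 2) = u^3 - 10*u^2 + 3*u - 1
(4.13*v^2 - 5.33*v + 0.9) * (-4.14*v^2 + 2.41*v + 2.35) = -17.0982*v^4 + 32.0195*v^3 - 6.8658*v^2 - 10.3565*v + 2.115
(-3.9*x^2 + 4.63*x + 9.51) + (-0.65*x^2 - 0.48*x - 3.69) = -4.55*x^2 + 4.15*x + 5.82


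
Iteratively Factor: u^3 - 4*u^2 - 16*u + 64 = (u + 4)*(u^2 - 8*u + 16) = (u - 4)*(u + 4)*(u - 4)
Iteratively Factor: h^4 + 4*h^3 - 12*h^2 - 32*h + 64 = (h - 2)*(h^3 + 6*h^2 - 32) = (h - 2)*(h + 4)*(h^2 + 2*h - 8) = (h - 2)*(h + 4)^2*(h - 2)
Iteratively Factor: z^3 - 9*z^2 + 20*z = (z - 5)*(z^2 - 4*z) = (z - 5)*(z - 4)*(z)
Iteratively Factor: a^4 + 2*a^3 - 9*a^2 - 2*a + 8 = (a + 4)*(a^3 - 2*a^2 - a + 2) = (a - 2)*(a + 4)*(a^2 - 1) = (a - 2)*(a + 1)*(a + 4)*(a - 1)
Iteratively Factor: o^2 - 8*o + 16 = (o - 4)*(o - 4)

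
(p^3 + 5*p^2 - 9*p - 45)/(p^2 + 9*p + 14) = (p^3 + 5*p^2 - 9*p - 45)/(p^2 + 9*p + 14)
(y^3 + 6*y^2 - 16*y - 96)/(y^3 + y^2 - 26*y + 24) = (y + 4)/(y - 1)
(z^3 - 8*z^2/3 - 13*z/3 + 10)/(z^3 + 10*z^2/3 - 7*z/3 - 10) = (z - 3)/(z + 3)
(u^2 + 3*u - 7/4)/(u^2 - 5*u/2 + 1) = (u + 7/2)/(u - 2)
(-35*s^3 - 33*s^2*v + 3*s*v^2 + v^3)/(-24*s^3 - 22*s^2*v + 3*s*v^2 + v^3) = (35*s^2 - 2*s*v - v^2)/(24*s^2 - 2*s*v - v^2)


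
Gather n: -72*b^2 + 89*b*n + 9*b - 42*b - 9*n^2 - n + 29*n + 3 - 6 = -72*b^2 - 33*b - 9*n^2 + n*(89*b + 28) - 3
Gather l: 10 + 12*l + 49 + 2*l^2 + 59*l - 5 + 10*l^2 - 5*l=12*l^2 + 66*l + 54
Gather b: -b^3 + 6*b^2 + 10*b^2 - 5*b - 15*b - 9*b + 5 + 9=-b^3 + 16*b^2 - 29*b + 14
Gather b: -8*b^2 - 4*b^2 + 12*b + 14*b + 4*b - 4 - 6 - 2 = -12*b^2 + 30*b - 12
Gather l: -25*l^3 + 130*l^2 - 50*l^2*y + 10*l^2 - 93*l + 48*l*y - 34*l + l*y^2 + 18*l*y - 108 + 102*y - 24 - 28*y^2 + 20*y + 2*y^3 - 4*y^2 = -25*l^3 + l^2*(140 - 50*y) + l*(y^2 + 66*y - 127) + 2*y^3 - 32*y^2 + 122*y - 132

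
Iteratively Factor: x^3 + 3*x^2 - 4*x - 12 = (x + 3)*(x^2 - 4) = (x + 2)*(x + 3)*(x - 2)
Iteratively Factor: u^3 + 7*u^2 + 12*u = (u + 4)*(u^2 + 3*u) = (u + 3)*(u + 4)*(u)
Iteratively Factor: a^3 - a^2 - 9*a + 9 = (a + 3)*(a^2 - 4*a + 3) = (a - 3)*(a + 3)*(a - 1)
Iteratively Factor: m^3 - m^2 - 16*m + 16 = (m - 4)*(m^2 + 3*m - 4) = (m - 4)*(m + 4)*(m - 1)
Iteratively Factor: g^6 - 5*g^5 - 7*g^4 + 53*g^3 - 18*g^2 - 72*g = (g - 4)*(g^5 - g^4 - 11*g^3 + 9*g^2 + 18*g) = (g - 4)*(g + 1)*(g^4 - 2*g^3 - 9*g^2 + 18*g) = g*(g - 4)*(g + 1)*(g^3 - 2*g^2 - 9*g + 18) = g*(g - 4)*(g - 2)*(g + 1)*(g^2 - 9) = g*(g - 4)*(g - 3)*(g - 2)*(g + 1)*(g + 3)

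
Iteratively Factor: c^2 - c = (c)*(c - 1)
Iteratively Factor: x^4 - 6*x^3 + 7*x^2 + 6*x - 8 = (x - 4)*(x^3 - 2*x^2 - x + 2) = (x - 4)*(x + 1)*(x^2 - 3*x + 2) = (x - 4)*(x - 1)*(x + 1)*(x - 2)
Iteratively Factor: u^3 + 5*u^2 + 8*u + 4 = (u + 2)*(u^2 + 3*u + 2) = (u + 1)*(u + 2)*(u + 2)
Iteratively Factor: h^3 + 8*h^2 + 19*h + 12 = (h + 1)*(h^2 + 7*h + 12) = (h + 1)*(h + 3)*(h + 4)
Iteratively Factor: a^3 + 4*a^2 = (a + 4)*(a^2) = a*(a + 4)*(a)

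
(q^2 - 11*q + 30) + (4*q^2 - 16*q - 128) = 5*q^2 - 27*q - 98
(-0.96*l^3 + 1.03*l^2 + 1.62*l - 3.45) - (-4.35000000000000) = -0.96*l^3 + 1.03*l^2 + 1.62*l + 0.899999999999999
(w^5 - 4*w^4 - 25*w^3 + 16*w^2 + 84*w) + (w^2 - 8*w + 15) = w^5 - 4*w^4 - 25*w^3 + 17*w^2 + 76*w + 15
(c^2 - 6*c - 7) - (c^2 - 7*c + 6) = c - 13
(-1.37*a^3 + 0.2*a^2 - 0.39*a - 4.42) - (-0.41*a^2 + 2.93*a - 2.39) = -1.37*a^3 + 0.61*a^2 - 3.32*a - 2.03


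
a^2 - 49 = (a - 7)*(a + 7)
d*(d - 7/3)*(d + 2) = d^3 - d^2/3 - 14*d/3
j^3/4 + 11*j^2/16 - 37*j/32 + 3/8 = (j/4 + 1)*(j - 3/4)*(j - 1/2)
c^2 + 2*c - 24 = (c - 4)*(c + 6)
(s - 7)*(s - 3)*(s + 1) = s^3 - 9*s^2 + 11*s + 21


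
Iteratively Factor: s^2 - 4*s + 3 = (s - 1)*(s - 3)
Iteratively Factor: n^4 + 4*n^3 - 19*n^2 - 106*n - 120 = (n + 2)*(n^3 + 2*n^2 - 23*n - 60) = (n + 2)*(n + 3)*(n^2 - n - 20) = (n - 5)*(n + 2)*(n + 3)*(n + 4)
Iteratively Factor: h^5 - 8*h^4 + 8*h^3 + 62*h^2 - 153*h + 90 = (h + 3)*(h^4 - 11*h^3 + 41*h^2 - 61*h + 30) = (h - 2)*(h + 3)*(h^3 - 9*h^2 + 23*h - 15) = (h - 5)*(h - 2)*(h + 3)*(h^2 - 4*h + 3) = (h - 5)*(h - 3)*(h - 2)*(h + 3)*(h - 1)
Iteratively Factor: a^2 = (a)*(a)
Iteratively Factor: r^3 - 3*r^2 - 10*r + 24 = (r - 4)*(r^2 + r - 6) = (r - 4)*(r + 3)*(r - 2)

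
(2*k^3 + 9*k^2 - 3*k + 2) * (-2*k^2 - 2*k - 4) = -4*k^5 - 22*k^4 - 20*k^3 - 34*k^2 + 8*k - 8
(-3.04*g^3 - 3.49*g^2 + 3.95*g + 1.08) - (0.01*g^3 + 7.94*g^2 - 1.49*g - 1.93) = -3.05*g^3 - 11.43*g^2 + 5.44*g + 3.01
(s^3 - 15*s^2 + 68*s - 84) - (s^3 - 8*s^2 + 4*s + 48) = -7*s^2 + 64*s - 132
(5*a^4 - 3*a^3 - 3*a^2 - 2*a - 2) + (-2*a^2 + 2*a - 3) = 5*a^4 - 3*a^3 - 5*a^2 - 5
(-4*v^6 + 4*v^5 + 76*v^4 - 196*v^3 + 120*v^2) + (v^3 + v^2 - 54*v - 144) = -4*v^6 + 4*v^5 + 76*v^4 - 195*v^3 + 121*v^2 - 54*v - 144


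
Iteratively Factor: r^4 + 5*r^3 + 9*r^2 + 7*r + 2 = (r + 1)*(r^3 + 4*r^2 + 5*r + 2) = (r + 1)*(r + 2)*(r^2 + 2*r + 1) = (r + 1)^2*(r + 2)*(r + 1)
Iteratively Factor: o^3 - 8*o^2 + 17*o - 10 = (o - 5)*(o^2 - 3*o + 2) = (o - 5)*(o - 1)*(o - 2)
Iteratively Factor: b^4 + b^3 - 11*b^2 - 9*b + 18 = (b - 3)*(b^3 + 4*b^2 + b - 6) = (b - 3)*(b - 1)*(b^2 + 5*b + 6) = (b - 3)*(b - 1)*(b + 2)*(b + 3)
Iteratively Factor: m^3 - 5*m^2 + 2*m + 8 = (m + 1)*(m^2 - 6*m + 8) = (m - 4)*(m + 1)*(m - 2)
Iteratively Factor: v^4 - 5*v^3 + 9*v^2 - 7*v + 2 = (v - 1)*(v^3 - 4*v^2 + 5*v - 2) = (v - 1)^2*(v^2 - 3*v + 2) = (v - 2)*(v - 1)^2*(v - 1)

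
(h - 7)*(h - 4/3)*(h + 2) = h^3 - 19*h^2/3 - 22*h/3 + 56/3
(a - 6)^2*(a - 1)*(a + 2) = a^4 - 11*a^3 + 22*a^2 + 60*a - 72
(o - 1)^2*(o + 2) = o^3 - 3*o + 2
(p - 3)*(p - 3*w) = p^2 - 3*p*w - 3*p + 9*w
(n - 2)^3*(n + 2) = n^4 - 4*n^3 + 16*n - 16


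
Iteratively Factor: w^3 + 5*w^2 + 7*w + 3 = (w + 1)*(w^2 + 4*w + 3) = (w + 1)^2*(w + 3)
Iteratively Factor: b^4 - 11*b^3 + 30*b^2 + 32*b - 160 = (b + 2)*(b^3 - 13*b^2 + 56*b - 80) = (b - 4)*(b + 2)*(b^2 - 9*b + 20) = (b - 5)*(b - 4)*(b + 2)*(b - 4)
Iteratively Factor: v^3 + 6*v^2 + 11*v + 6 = (v + 3)*(v^2 + 3*v + 2) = (v + 2)*(v + 3)*(v + 1)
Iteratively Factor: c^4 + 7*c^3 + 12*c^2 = (c)*(c^3 + 7*c^2 + 12*c) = c*(c + 4)*(c^2 + 3*c) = c^2*(c + 4)*(c + 3)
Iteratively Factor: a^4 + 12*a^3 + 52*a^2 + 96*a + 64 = (a + 4)*(a^3 + 8*a^2 + 20*a + 16) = (a + 2)*(a + 4)*(a^2 + 6*a + 8) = (a + 2)^2*(a + 4)*(a + 4)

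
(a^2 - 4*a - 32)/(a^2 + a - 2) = (a^2 - 4*a - 32)/(a^2 + a - 2)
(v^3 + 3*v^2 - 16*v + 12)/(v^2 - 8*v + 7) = (v^2 + 4*v - 12)/(v - 7)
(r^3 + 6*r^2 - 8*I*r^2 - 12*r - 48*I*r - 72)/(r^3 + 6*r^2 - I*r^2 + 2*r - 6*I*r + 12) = (r - 6*I)/(r + I)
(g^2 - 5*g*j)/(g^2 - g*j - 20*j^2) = g/(g + 4*j)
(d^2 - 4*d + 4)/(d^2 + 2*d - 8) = (d - 2)/(d + 4)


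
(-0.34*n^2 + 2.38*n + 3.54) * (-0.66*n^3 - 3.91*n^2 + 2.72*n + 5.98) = 0.2244*n^5 - 0.2414*n^4 - 12.567*n^3 - 9.401*n^2 + 23.8612*n + 21.1692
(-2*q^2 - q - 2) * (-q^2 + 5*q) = 2*q^4 - 9*q^3 - 3*q^2 - 10*q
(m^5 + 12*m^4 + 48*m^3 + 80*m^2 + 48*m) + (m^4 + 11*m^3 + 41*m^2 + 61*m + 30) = m^5 + 13*m^4 + 59*m^3 + 121*m^2 + 109*m + 30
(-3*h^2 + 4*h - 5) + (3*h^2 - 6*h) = -2*h - 5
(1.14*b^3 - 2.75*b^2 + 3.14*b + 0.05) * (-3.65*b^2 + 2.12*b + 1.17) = -4.161*b^5 + 12.4543*b^4 - 15.9572*b^3 + 3.2568*b^2 + 3.7798*b + 0.0585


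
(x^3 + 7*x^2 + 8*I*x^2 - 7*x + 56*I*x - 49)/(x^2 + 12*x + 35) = (x^2 + 8*I*x - 7)/(x + 5)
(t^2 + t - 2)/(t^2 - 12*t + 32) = (t^2 + t - 2)/(t^2 - 12*t + 32)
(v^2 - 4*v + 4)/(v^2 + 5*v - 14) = (v - 2)/(v + 7)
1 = 1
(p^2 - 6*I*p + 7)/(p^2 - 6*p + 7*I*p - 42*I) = (p^2 - 6*I*p + 7)/(p^2 + p*(-6 + 7*I) - 42*I)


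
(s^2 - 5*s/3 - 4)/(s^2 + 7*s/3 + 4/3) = (s - 3)/(s + 1)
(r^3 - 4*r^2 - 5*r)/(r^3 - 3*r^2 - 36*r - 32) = r*(r - 5)/(r^2 - 4*r - 32)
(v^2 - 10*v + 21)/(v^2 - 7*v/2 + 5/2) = 2*(v^2 - 10*v + 21)/(2*v^2 - 7*v + 5)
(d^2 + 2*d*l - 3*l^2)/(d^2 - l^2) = (d + 3*l)/(d + l)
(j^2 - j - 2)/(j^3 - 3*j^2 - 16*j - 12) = (j - 2)/(j^2 - 4*j - 12)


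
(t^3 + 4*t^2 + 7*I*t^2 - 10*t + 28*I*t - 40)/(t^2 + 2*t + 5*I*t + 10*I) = (t^2 + 2*t*(2 + I) + 8*I)/(t + 2)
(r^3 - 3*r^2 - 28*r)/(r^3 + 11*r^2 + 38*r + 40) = r*(r - 7)/(r^2 + 7*r + 10)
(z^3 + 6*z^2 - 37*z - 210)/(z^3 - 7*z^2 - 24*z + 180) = (z + 7)/(z - 6)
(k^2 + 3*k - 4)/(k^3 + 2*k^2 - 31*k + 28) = (k + 4)/(k^2 + 3*k - 28)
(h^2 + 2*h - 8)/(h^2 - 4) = (h + 4)/(h + 2)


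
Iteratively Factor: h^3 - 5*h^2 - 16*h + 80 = (h + 4)*(h^2 - 9*h + 20) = (h - 4)*(h + 4)*(h - 5)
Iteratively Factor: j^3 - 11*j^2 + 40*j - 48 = (j - 4)*(j^2 - 7*j + 12) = (j - 4)*(j - 3)*(j - 4)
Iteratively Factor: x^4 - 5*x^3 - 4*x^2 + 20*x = (x + 2)*(x^3 - 7*x^2 + 10*x) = (x - 2)*(x + 2)*(x^2 - 5*x) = x*(x - 2)*(x + 2)*(x - 5)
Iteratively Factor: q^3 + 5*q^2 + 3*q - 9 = (q + 3)*(q^2 + 2*q - 3) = (q + 3)^2*(q - 1)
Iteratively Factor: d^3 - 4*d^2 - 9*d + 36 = (d - 4)*(d^2 - 9) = (d - 4)*(d + 3)*(d - 3)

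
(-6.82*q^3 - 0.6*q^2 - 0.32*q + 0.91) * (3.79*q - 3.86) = -25.8478*q^4 + 24.0512*q^3 + 1.1032*q^2 + 4.6841*q - 3.5126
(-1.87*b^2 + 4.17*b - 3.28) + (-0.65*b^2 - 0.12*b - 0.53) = -2.52*b^2 + 4.05*b - 3.81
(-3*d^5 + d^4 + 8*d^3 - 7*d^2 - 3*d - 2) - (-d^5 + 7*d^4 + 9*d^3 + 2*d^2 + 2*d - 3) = -2*d^5 - 6*d^4 - d^3 - 9*d^2 - 5*d + 1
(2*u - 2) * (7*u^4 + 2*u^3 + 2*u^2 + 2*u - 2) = 14*u^5 - 10*u^4 - 8*u + 4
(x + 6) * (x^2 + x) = x^3 + 7*x^2 + 6*x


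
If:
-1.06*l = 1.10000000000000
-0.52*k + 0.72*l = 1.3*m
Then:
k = -2.5*m - 1.43686502177068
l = -1.04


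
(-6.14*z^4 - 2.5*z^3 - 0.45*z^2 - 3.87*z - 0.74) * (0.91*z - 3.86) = -5.5874*z^5 + 21.4254*z^4 + 9.2405*z^3 - 1.7847*z^2 + 14.2648*z + 2.8564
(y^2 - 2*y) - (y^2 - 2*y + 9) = -9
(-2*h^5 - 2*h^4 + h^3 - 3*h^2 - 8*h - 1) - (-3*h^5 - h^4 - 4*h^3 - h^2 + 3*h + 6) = h^5 - h^4 + 5*h^3 - 2*h^2 - 11*h - 7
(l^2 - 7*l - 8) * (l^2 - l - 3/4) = l^4 - 8*l^3 - 7*l^2/4 + 53*l/4 + 6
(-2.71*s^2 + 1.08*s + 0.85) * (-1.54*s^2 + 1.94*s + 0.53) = 4.1734*s^4 - 6.9206*s^3 - 0.6501*s^2 + 2.2214*s + 0.4505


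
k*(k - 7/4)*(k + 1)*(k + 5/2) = k^4 + 7*k^3/4 - 29*k^2/8 - 35*k/8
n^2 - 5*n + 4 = (n - 4)*(n - 1)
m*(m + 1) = m^2 + m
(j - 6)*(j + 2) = j^2 - 4*j - 12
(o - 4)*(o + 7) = o^2 + 3*o - 28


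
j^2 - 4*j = j*(j - 4)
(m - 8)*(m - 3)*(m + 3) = m^3 - 8*m^2 - 9*m + 72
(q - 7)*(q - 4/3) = q^2 - 25*q/3 + 28/3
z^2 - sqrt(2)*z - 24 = (z - 4*sqrt(2))*(z + 3*sqrt(2))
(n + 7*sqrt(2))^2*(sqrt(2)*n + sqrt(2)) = sqrt(2)*n^3 + sqrt(2)*n^2 + 28*n^2 + 28*n + 98*sqrt(2)*n + 98*sqrt(2)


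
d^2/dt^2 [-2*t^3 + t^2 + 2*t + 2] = 2 - 12*t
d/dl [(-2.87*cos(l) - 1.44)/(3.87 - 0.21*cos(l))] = 11.4093*sin(l)/(0.21*cos(l) - 3.87)^2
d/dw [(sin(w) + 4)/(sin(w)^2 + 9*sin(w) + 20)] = -cos(w)/(sin(w) + 5)^2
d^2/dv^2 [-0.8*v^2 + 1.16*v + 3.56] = -1.60000000000000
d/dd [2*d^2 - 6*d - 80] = 4*d - 6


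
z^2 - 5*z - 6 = (z - 6)*(z + 1)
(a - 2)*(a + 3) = a^2 + a - 6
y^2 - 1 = (y - 1)*(y + 1)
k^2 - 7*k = k*(k - 7)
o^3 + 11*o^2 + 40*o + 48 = (o + 3)*(o + 4)^2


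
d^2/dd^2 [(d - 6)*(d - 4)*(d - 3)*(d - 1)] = 12*d^2 - 84*d + 134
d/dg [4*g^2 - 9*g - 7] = 8*g - 9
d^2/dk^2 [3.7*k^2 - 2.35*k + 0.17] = 7.40000000000000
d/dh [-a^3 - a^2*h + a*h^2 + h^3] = -a^2 + 2*a*h + 3*h^2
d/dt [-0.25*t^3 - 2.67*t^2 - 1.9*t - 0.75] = -0.75*t^2 - 5.34*t - 1.9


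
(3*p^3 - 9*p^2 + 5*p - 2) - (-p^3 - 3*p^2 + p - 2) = 4*p^3 - 6*p^2 + 4*p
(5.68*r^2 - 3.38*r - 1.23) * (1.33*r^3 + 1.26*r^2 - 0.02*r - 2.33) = 7.5544*r^5 + 2.6614*r^4 - 6.0083*r^3 - 14.7166*r^2 + 7.9*r + 2.8659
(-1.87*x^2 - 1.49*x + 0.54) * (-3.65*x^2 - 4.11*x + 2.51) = 6.8255*x^4 + 13.1242*x^3 - 0.540799999999999*x^2 - 5.9593*x + 1.3554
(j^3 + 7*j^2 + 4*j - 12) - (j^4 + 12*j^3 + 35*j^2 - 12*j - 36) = -j^4 - 11*j^3 - 28*j^2 + 16*j + 24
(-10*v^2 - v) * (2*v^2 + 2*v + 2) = -20*v^4 - 22*v^3 - 22*v^2 - 2*v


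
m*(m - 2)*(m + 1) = m^3 - m^2 - 2*m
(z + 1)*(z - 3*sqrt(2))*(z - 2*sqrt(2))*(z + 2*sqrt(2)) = z^4 - 3*sqrt(2)*z^3 + z^3 - 8*z^2 - 3*sqrt(2)*z^2 - 8*z + 24*sqrt(2)*z + 24*sqrt(2)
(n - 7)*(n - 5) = n^2 - 12*n + 35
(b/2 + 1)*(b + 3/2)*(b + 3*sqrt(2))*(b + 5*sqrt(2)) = b^4/2 + 7*b^3/4 + 4*sqrt(2)*b^3 + 33*b^2/2 + 14*sqrt(2)*b^2 + 12*sqrt(2)*b + 105*b/2 + 45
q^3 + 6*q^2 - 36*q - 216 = (q - 6)*(q + 6)^2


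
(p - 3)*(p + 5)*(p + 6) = p^3 + 8*p^2 - 3*p - 90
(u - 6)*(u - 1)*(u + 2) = u^3 - 5*u^2 - 8*u + 12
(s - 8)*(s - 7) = s^2 - 15*s + 56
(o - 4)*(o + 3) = o^2 - o - 12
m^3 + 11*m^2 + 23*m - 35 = (m - 1)*(m + 5)*(m + 7)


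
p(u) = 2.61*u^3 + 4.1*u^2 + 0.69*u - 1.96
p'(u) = 7.83*u^2 + 8.2*u + 0.69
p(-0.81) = -1.22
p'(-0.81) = -0.81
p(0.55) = 0.09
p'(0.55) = 7.57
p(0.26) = -1.46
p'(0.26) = 3.35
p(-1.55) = -2.90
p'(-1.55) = 6.79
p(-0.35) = -1.81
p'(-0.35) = -1.22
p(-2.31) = -13.85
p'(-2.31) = 23.53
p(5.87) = 671.27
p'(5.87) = 318.62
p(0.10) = -1.85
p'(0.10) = 1.59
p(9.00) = 2239.04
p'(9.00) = 708.72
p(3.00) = 107.48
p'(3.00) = 95.76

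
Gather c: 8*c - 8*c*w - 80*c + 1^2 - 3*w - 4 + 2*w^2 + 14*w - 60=c*(-8*w - 72) + 2*w^2 + 11*w - 63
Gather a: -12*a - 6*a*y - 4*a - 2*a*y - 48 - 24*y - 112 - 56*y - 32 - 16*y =a*(-8*y - 16) - 96*y - 192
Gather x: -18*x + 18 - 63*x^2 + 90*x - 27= -63*x^2 + 72*x - 9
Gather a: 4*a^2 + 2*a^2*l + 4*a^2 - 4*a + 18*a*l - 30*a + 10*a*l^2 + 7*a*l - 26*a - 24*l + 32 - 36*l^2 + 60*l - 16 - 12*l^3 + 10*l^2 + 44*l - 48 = a^2*(2*l + 8) + a*(10*l^2 + 25*l - 60) - 12*l^3 - 26*l^2 + 80*l - 32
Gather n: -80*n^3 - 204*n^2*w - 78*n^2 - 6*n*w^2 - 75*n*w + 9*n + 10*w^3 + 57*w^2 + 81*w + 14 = -80*n^3 + n^2*(-204*w - 78) + n*(-6*w^2 - 75*w + 9) + 10*w^3 + 57*w^2 + 81*w + 14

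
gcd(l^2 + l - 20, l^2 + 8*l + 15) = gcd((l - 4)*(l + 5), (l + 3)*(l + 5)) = l + 5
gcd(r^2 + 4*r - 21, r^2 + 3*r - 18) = r - 3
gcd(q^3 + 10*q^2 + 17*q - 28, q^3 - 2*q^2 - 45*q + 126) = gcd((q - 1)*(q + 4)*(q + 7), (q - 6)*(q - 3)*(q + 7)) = q + 7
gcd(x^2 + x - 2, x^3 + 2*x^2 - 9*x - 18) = x + 2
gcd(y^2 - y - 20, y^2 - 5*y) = y - 5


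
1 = 1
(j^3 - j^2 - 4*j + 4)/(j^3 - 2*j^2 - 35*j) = (-j^3 + j^2 + 4*j - 4)/(j*(-j^2 + 2*j + 35))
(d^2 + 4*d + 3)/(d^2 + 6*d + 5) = (d + 3)/(d + 5)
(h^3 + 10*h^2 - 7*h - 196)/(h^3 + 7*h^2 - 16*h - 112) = (h + 7)/(h + 4)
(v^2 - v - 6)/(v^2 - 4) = (v - 3)/(v - 2)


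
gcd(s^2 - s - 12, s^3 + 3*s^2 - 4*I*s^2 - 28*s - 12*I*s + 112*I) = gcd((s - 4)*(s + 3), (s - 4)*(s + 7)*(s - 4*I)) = s - 4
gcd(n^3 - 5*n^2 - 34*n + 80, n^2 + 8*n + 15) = n + 5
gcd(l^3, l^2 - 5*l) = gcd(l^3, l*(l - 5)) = l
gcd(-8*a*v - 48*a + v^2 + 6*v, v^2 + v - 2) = 1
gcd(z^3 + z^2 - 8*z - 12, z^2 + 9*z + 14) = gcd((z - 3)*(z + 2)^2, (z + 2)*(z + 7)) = z + 2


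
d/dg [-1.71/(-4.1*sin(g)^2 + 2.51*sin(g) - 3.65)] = (4.2921 - 14.022*sin(g))*cos(g)/(4.1*sin(g)^2 - 2.51*sin(g) + 3.65)^2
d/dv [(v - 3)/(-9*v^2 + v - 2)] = (-9*v^2 + v + (v - 3)*(18*v - 1) - 2)/(9*v^2 - v + 2)^2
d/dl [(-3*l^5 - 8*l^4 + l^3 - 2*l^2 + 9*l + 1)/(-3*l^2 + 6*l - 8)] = (27*l^6 - 24*l^5 - 27*l^4 + 268*l^3 - 9*l^2 + 38*l - 78)/(9*l^4 - 36*l^3 + 84*l^2 - 96*l + 64)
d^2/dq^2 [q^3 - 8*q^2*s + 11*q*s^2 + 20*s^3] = 6*q - 16*s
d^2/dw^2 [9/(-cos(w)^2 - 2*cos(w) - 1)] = 18*(-cos(w) + cos(2*w) - 2)/(cos(w) + 1)^4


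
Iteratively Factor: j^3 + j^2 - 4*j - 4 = (j + 1)*(j^2 - 4) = (j - 2)*(j + 1)*(j + 2)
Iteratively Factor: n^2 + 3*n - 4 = (n - 1)*(n + 4)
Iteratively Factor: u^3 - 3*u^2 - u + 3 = (u + 1)*(u^2 - 4*u + 3) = (u - 1)*(u + 1)*(u - 3)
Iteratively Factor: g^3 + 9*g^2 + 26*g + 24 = (g + 4)*(g^2 + 5*g + 6) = (g + 2)*(g + 4)*(g + 3)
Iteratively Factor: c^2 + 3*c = (c + 3)*(c)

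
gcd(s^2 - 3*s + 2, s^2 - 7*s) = 1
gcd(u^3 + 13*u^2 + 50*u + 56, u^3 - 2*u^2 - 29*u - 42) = u + 2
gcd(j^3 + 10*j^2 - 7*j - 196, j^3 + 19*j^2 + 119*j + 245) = j^2 + 14*j + 49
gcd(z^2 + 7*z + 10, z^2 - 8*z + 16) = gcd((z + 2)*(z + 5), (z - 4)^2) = 1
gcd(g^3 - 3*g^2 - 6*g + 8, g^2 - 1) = g - 1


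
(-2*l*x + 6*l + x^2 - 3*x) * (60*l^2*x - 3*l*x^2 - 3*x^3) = -120*l^3*x^2 + 360*l^3*x + 66*l^2*x^3 - 198*l^2*x^2 + 3*l*x^4 - 9*l*x^3 - 3*x^5 + 9*x^4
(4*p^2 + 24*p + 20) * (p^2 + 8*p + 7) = 4*p^4 + 56*p^3 + 240*p^2 + 328*p + 140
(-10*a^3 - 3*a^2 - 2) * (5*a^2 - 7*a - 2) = -50*a^5 + 55*a^4 + 41*a^3 - 4*a^2 + 14*a + 4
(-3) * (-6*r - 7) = 18*r + 21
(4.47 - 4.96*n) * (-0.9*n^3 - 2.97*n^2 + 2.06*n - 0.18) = 4.464*n^4 + 10.7082*n^3 - 23.4935*n^2 + 10.101*n - 0.8046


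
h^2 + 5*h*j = h*(h + 5*j)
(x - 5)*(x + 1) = x^2 - 4*x - 5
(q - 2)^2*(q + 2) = q^3 - 2*q^2 - 4*q + 8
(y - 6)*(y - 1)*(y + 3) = y^3 - 4*y^2 - 15*y + 18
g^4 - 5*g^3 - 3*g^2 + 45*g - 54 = (g - 3)^2*(g - 2)*(g + 3)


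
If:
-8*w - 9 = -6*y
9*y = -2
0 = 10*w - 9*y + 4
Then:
No Solution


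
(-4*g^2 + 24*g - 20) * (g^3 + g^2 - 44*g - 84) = -4*g^5 + 20*g^4 + 180*g^3 - 740*g^2 - 1136*g + 1680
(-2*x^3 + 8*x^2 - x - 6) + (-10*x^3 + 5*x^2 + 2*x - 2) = -12*x^3 + 13*x^2 + x - 8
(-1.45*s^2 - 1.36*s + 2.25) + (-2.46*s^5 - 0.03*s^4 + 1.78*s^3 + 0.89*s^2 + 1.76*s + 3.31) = -2.46*s^5 - 0.03*s^4 + 1.78*s^3 - 0.56*s^2 + 0.4*s + 5.56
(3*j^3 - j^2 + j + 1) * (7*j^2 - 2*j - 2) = 21*j^5 - 13*j^4 + 3*j^3 + 7*j^2 - 4*j - 2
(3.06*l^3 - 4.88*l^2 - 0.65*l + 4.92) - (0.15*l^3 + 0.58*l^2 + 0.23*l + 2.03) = 2.91*l^3 - 5.46*l^2 - 0.88*l + 2.89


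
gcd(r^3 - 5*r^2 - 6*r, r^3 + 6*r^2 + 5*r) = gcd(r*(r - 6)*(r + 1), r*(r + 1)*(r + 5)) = r^2 + r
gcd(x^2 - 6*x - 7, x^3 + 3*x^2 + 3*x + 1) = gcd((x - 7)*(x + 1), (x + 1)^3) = x + 1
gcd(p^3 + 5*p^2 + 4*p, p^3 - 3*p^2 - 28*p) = p^2 + 4*p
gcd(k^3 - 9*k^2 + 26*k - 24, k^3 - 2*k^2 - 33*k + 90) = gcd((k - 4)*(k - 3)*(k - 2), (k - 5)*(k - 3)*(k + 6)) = k - 3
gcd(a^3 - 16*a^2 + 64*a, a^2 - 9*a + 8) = a - 8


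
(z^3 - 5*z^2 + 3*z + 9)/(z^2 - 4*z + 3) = (z^2 - 2*z - 3)/(z - 1)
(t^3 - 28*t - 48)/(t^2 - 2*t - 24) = t + 2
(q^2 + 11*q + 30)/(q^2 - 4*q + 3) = (q^2 + 11*q + 30)/(q^2 - 4*q + 3)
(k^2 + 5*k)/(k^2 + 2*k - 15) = k/(k - 3)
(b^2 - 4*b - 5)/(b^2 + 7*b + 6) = (b - 5)/(b + 6)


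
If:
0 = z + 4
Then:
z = -4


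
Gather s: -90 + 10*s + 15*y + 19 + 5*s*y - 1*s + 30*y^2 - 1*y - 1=s*(5*y + 9) + 30*y^2 + 14*y - 72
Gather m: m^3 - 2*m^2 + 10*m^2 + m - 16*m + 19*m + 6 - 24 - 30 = m^3 + 8*m^2 + 4*m - 48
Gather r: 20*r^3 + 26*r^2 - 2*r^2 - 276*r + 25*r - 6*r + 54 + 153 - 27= 20*r^3 + 24*r^2 - 257*r + 180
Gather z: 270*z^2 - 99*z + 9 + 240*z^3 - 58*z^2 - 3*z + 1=240*z^3 + 212*z^2 - 102*z + 10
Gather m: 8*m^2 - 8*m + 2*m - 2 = 8*m^2 - 6*m - 2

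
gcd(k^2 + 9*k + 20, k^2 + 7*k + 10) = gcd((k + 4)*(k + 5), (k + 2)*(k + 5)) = k + 5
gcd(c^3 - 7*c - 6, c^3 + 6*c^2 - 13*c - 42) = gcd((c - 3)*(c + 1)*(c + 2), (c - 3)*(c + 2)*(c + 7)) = c^2 - c - 6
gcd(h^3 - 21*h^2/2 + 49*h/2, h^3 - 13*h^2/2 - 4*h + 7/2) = h - 7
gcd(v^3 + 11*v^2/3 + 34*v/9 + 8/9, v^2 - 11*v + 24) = 1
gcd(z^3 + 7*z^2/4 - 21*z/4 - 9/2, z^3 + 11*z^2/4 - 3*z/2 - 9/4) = z^2 + 15*z/4 + 9/4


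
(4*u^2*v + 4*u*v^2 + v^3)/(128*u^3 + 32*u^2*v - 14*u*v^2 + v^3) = v*(2*u + v)/(64*u^2 - 16*u*v + v^2)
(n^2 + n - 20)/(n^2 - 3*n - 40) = (n - 4)/(n - 8)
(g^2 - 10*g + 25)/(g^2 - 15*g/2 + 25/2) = 2*(g - 5)/(2*g - 5)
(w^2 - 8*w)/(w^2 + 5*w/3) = 3*(w - 8)/(3*w + 5)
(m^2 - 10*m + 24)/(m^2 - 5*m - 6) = (m - 4)/(m + 1)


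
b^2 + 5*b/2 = b*(b + 5/2)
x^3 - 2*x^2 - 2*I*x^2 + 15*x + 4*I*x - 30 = (x - 2)*(x - 5*I)*(x + 3*I)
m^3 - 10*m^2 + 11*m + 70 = (m - 7)*(m - 5)*(m + 2)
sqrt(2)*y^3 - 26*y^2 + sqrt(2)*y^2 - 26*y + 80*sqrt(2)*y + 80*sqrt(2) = (y - 8*sqrt(2))*(y - 5*sqrt(2))*(sqrt(2)*y + sqrt(2))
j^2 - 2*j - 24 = (j - 6)*(j + 4)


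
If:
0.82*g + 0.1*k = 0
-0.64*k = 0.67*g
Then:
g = 0.00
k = 0.00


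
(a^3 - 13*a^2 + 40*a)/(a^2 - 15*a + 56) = a*(a - 5)/(a - 7)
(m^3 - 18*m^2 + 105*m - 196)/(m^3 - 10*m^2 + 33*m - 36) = (m^2 - 14*m + 49)/(m^2 - 6*m + 9)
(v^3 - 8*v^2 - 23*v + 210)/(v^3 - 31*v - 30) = (v - 7)/(v + 1)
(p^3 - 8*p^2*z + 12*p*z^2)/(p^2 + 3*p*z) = (p^2 - 8*p*z + 12*z^2)/(p + 3*z)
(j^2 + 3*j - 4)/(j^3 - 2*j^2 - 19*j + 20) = 1/(j - 5)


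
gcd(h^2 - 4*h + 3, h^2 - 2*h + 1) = h - 1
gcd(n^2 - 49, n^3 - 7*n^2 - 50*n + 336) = n + 7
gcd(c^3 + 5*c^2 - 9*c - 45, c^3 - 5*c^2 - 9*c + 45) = c^2 - 9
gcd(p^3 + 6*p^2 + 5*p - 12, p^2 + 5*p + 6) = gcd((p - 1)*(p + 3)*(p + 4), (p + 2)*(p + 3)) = p + 3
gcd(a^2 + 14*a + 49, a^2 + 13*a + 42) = a + 7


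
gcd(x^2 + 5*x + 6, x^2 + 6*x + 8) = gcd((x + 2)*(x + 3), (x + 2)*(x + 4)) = x + 2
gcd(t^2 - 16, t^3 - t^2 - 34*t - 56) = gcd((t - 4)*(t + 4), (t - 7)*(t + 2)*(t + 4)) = t + 4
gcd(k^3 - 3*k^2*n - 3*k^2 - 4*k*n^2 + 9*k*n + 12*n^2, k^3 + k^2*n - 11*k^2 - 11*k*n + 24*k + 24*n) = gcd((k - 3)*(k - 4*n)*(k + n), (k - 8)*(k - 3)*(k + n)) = k^2 + k*n - 3*k - 3*n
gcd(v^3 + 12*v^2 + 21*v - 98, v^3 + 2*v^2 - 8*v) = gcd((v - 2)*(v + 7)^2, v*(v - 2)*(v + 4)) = v - 2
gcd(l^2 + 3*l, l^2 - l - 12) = l + 3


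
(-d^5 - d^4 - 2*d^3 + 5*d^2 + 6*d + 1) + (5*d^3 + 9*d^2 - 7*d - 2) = -d^5 - d^4 + 3*d^3 + 14*d^2 - d - 1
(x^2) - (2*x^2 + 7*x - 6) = -x^2 - 7*x + 6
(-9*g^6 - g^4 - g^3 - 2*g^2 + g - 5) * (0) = 0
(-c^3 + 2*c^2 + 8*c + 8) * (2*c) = -2*c^4 + 4*c^3 + 16*c^2 + 16*c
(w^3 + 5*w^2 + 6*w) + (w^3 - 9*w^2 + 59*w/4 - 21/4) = 2*w^3 - 4*w^2 + 83*w/4 - 21/4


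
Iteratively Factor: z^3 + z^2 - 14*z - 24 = (z - 4)*(z^2 + 5*z + 6) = (z - 4)*(z + 3)*(z + 2)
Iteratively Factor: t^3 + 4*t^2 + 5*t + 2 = (t + 1)*(t^2 + 3*t + 2) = (t + 1)^2*(t + 2)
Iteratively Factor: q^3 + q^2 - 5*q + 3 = (q - 1)*(q^2 + 2*q - 3) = (q - 1)^2*(q + 3)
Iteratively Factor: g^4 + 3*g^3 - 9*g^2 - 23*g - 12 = (g - 3)*(g^3 + 6*g^2 + 9*g + 4) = (g - 3)*(g + 4)*(g^2 + 2*g + 1) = (g - 3)*(g + 1)*(g + 4)*(g + 1)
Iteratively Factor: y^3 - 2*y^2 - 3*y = (y - 3)*(y^2 + y) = y*(y - 3)*(y + 1)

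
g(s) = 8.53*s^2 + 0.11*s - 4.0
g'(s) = 17.06*s + 0.11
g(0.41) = -2.52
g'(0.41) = 7.10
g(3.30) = 89.25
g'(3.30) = 56.41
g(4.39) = 160.87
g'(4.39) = 75.00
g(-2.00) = 29.90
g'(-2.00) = -34.01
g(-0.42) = -2.54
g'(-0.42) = -7.06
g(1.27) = 9.90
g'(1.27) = 21.78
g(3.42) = 96.15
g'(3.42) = 58.46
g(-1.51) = 15.28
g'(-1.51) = -25.65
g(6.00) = 303.74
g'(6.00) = 102.47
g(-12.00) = 1223.00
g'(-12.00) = -204.61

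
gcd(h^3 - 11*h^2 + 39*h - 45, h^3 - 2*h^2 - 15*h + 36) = h^2 - 6*h + 9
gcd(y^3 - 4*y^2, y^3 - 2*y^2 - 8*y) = y^2 - 4*y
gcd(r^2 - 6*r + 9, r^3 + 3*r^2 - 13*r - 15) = r - 3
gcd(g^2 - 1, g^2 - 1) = g^2 - 1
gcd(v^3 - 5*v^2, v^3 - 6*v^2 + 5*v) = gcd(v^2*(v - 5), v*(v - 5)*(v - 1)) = v^2 - 5*v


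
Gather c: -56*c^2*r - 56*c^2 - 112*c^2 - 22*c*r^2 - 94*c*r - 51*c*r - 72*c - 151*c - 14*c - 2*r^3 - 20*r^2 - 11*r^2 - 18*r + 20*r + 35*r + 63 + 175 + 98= c^2*(-56*r - 168) + c*(-22*r^2 - 145*r - 237) - 2*r^3 - 31*r^2 + 37*r + 336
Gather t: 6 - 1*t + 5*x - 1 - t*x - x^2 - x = t*(-x - 1) - x^2 + 4*x + 5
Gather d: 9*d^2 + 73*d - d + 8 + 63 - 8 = 9*d^2 + 72*d + 63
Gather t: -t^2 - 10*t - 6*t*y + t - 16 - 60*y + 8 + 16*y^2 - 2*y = -t^2 + t*(-6*y - 9) + 16*y^2 - 62*y - 8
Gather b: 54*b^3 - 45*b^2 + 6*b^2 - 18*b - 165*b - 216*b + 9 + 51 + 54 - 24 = 54*b^3 - 39*b^2 - 399*b + 90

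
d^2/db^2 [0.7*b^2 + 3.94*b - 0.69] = 1.40000000000000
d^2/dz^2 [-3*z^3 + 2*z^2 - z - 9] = 4 - 18*z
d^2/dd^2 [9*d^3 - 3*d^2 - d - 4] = 54*d - 6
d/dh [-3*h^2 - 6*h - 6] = -6*h - 6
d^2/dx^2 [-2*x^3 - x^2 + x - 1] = -12*x - 2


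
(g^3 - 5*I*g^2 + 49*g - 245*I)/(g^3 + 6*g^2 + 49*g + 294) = (g - 5*I)/(g + 6)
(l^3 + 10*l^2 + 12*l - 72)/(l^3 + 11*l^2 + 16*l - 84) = (l + 6)/(l + 7)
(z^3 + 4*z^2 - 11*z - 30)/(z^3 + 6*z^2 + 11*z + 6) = (z^2 + 2*z - 15)/(z^2 + 4*z + 3)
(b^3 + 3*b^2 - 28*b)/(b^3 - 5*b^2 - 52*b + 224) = b/(b - 8)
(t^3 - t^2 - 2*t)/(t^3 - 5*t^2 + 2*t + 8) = t/(t - 4)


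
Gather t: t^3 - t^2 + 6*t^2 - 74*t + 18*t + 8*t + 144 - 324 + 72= t^3 + 5*t^2 - 48*t - 108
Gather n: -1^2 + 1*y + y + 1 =2*y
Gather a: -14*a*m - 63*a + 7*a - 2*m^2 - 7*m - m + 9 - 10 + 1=a*(-14*m - 56) - 2*m^2 - 8*m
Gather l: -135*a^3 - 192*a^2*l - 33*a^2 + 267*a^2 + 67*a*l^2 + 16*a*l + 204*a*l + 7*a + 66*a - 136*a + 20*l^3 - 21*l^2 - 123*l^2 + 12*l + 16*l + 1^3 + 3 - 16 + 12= -135*a^3 + 234*a^2 - 63*a + 20*l^3 + l^2*(67*a - 144) + l*(-192*a^2 + 220*a + 28)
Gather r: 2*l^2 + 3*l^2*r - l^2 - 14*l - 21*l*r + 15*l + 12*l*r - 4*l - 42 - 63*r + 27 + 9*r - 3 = l^2 - 3*l + r*(3*l^2 - 9*l - 54) - 18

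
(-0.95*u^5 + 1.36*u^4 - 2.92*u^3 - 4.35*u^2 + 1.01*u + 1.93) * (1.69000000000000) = -1.6055*u^5 + 2.2984*u^4 - 4.9348*u^3 - 7.3515*u^2 + 1.7069*u + 3.2617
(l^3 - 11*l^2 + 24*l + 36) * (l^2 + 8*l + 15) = l^5 - 3*l^4 - 49*l^3 + 63*l^2 + 648*l + 540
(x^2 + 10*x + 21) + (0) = x^2 + 10*x + 21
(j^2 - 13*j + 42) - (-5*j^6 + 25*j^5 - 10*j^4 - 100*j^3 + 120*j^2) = 5*j^6 - 25*j^5 + 10*j^4 + 100*j^3 - 119*j^2 - 13*j + 42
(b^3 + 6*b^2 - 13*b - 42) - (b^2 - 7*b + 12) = b^3 + 5*b^2 - 6*b - 54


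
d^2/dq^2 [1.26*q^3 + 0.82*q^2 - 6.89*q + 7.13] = 7.56*q + 1.64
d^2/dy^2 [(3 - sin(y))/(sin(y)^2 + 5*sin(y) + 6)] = (sin(y)^5 - 17*sin(y)^4 - 83*sin(y)^3 - 15*sin(y)^2 + 252*sin(y) + 174)/(sin(y)^2 + 5*sin(y) + 6)^3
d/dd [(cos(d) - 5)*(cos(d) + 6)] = -sin(d) - sin(2*d)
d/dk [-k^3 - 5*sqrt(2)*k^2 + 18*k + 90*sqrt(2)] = -3*k^2 - 10*sqrt(2)*k + 18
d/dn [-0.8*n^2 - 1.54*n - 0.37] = -1.6*n - 1.54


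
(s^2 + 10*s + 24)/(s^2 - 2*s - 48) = (s + 4)/(s - 8)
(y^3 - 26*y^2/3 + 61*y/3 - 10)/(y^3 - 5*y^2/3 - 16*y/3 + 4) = (y - 5)/(y + 2)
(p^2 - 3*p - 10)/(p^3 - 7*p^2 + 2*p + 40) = 1/(p - 4)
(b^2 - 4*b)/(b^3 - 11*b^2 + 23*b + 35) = b*(b - 4)/(b^3 - 11*b^2 + 23*b + 35)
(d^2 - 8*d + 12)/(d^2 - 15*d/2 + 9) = 2*(d - 2)/(2*d - 3)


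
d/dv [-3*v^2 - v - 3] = -6*v - 1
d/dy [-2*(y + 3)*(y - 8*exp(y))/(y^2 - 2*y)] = 2*(8*y^3*exp(y) + 5*y^2 - 96*y*exp(y) + 48*exp(y))/(y^2*(y^2 - 4*y + 4))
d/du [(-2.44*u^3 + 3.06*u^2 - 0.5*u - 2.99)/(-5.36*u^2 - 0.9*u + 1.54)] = (13.0784*u^4 + 4.392*u^3 - 16.7068*u^2 - 22.628*u - 3.461)/(28.7296*u^4 + 9.648*u^3 - 15.6988*u^2 - 2.772*u + 2.3716)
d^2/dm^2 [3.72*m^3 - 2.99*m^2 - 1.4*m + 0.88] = 22.32*m - 5.98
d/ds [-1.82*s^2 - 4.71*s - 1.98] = -3.64*s - 4.71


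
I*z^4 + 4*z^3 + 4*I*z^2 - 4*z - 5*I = (z - 1)*(z - 5*I)*(z + I)*(I*z + I)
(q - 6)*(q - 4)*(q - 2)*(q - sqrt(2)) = q^4 - 12*q^3 - sqrt(2)*q^3 + 12*sqrt(2)*q^2 + 44*q^2 - 44*sqrt(2)*q - 48*q + 48*sqrt(2)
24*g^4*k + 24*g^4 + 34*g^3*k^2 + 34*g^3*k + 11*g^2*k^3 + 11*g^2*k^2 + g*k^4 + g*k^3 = (g + k)*(4*g + k)*(6*g + k)*(g*k + g)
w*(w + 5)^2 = w^3 + 10*w^2 + 25*w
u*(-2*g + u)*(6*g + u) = -12*g^2*u + 4*g*u^2 + u^3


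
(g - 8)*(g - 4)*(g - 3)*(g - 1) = g^4 - 16*g^3 + 83*g^2 - 164*g + 96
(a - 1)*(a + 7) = a^2 + 6*a - 7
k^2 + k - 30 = (k - 5)*(k + 6)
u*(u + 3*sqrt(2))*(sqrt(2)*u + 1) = sqrt(2)*u^3 + 7*u^2 + 3*sqrt(2)*u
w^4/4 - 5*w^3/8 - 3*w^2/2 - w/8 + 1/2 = (w/4 + 1/4)*(w - 4)*(w - 1/2)*(w + 1)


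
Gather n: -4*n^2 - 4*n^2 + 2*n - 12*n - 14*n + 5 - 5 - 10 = -8*n^2 - 24*n - 10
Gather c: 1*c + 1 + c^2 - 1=c^2 + c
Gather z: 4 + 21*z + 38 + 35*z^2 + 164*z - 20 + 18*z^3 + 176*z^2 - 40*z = 18*z^3 + 211*z^2 + 145*z + 22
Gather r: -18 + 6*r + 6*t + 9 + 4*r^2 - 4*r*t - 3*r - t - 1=4*r^2 + r*(3 - 4*t) + 5*t - 10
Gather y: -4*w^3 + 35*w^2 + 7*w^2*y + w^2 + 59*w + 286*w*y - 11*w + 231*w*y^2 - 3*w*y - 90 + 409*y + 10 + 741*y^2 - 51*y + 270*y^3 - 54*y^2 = -4*w^3 + 36*w^2 + 48*w + 270*y^3 + y^2*(231*w + 687) + y*(7*w^2 + 283*w + 358) - 80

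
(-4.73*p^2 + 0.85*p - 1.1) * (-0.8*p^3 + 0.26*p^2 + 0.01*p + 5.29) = 3.784*p^5 - 1.9098*p^4 + 1.0537*p^3 - 25.2992*p^2 + 4.4855*p - 5.819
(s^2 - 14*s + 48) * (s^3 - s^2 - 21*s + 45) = s^5 - 15*s^4 + 41*s^3 + 291*s^2 - 1638*s + 2160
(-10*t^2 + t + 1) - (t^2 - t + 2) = -11*t^2 + 2*t - 1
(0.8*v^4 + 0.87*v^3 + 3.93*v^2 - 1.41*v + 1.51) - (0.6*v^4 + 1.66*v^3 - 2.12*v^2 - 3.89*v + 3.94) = 0.2*v^4 - 0.79*v^3 + 6.05*v^2 + 2.48*v - 2.43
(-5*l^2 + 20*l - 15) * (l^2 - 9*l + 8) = -5*l^4 + 65*l^3 - 235*l^2 + 295*l - 120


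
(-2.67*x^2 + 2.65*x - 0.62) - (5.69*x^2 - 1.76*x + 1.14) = -8.36*x^2 + 4.41*x - 1.76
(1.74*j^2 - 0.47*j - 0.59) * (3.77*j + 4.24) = 6.5598*j^3 + 5.6057*j^2 - 4.2171*j - 2.5016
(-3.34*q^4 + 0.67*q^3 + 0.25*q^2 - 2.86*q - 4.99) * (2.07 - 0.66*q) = 2.2044*q^5 - 7.356*q^4 + 1.2219*q^3 + 2.4051*q^2 - 2.6268*q - 10.3293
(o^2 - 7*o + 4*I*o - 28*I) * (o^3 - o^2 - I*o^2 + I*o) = o^5 - 8*o^4 + 3*I*o^4 + 11*o^3 - 24*I*o^3 - 32*o^2 + 21*I*o^2 + 28*o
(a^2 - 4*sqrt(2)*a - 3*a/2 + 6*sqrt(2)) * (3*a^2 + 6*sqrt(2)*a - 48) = 3*a^4 - 6*sqrt(2)*a^3 - 9*a^3/2 - 96*a^2 + 9*sqrt(2)*a^2 + 144*a + 192*sqrt(2)*a - 288*sqrt(2)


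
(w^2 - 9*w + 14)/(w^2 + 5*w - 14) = (w - 7)/(w + 7)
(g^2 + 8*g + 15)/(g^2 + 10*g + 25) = (g + 3)/(g + 5)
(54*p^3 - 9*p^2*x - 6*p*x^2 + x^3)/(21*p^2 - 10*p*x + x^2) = (-18*p^2 - 3*p*x + x^2)/(-7*p + x)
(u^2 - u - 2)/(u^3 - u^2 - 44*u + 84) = (u + 1)/(u^2 + u - 42)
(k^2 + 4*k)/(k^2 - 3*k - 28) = k/(k - 7)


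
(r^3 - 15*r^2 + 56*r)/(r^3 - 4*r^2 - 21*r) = (r - 8)/(r + 3)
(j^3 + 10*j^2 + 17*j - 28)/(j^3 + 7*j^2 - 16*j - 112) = (j - 1)/(j - 4)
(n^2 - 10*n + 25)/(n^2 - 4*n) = (n^2 - 10*n + 25)/(n*(n - 4))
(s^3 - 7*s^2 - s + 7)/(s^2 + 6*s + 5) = (s^2 - 8*s + 7)/(s + 5)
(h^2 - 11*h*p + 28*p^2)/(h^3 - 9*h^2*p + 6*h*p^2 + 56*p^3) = 1/(h + 2*p)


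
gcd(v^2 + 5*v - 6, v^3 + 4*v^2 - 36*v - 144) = v + 6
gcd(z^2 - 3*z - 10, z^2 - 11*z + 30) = z - 5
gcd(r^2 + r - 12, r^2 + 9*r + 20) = r + 4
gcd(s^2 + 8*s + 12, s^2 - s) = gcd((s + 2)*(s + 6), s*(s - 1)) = 1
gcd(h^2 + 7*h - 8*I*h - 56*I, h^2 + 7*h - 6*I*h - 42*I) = h + 7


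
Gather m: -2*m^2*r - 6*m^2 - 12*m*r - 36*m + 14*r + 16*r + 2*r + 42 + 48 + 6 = m^2*(-2*r - 6) + m*(-12*r - 36) + 32*r + 96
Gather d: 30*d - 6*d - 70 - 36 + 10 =24*d - 96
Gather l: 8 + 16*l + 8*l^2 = 8*l^2 + 16*l + 8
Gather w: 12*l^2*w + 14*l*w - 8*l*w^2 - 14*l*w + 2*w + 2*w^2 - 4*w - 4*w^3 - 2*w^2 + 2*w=12*l^2*w - 8*l*w^2 - 4*w^3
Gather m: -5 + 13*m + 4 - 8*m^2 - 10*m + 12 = -8*m^2 + 3*m + 11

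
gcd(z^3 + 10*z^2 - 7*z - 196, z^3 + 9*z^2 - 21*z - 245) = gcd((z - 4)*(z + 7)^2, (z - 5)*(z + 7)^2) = z^2 + 14*z + 49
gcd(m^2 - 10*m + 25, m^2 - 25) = m - 5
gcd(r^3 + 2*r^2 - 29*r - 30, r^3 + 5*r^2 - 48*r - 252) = r + 6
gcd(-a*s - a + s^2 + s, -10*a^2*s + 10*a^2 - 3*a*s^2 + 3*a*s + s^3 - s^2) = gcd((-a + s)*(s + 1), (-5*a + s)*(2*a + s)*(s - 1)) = 1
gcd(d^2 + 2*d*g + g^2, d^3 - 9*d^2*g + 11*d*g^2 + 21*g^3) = d + g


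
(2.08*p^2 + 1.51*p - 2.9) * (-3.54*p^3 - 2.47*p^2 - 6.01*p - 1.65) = -7.3632*p^5 - 10.483*p^4 - 5.9645*p^3 - 5.3441*p^2 + 14.9375*p + 4.785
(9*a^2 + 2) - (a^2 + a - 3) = 8*a^2 - a + 5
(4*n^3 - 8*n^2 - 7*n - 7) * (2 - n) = -4*n^4 + 16*n^3 - 9*n^2 - 7*n - 14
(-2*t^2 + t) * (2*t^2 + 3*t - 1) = -4*t^4 - 4*t^3 + 5*t^2 - t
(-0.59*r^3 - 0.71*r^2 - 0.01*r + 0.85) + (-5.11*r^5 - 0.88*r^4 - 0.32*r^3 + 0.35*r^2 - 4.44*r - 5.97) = -5.11*r^5 - 0.88*r^4 - 0.91*r^3 - 0.36*r^2 - 4.45*r - 5.12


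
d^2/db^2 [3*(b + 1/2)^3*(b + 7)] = 9*(b + 1/2)*(4*b + 15)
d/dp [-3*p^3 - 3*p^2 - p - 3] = -9*p^2 - 6*p - 1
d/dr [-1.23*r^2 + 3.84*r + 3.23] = 3.84 - 2.46*r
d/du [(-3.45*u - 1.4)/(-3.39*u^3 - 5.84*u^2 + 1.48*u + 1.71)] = (11.6955*u^3 + 20.148*u^2 - 5.106*u - (3.45*u + 1.4)*(10.17*u^2 + 11.68*u - 1.48) - 5.8995)/(3.39*u^3 + 5.84*u^2 - 1.48*u - 1.71)^2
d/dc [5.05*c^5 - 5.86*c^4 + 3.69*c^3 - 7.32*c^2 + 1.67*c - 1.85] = 25.25*c^4 - 23.44*c^3 + 11.07*c^2 - 14.64*c + 1.67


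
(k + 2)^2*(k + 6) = k^3 + 10*k^2 + 28*k + 24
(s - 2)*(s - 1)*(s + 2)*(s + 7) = s^4 + 6*s^3 - 11*s^2 - 24*s + 28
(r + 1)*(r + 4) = r^2 + 5*r + 4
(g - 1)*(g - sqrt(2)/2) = g^2 - g - sqrt(2)*g/2 + sqrt(2)/2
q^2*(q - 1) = q^3 - q^2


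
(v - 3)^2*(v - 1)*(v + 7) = v^4 - 34*v^2 + 96*v - 63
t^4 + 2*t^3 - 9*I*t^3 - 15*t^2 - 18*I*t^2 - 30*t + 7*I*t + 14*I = (t + 2)*(t - 7*I)*(t - I)^2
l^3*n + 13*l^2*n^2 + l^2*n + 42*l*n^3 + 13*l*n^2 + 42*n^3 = (l + 6*n)*(l + 7*n)*(l*n + n)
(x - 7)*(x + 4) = x^2 - 3*x - 28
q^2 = q^2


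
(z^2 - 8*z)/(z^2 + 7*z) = (z - 8)/(z + 7)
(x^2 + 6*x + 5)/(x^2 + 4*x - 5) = (x + 1)/(x - 1)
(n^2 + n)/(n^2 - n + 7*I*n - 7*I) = n*(n + 1)/(n^2 - n + 7*I*n - 7*I)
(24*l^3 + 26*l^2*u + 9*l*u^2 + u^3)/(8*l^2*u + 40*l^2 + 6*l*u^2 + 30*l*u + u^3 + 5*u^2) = (3*l + u)/(u + 5)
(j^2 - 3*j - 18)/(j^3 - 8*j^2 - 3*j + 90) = 1/(j - 5)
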